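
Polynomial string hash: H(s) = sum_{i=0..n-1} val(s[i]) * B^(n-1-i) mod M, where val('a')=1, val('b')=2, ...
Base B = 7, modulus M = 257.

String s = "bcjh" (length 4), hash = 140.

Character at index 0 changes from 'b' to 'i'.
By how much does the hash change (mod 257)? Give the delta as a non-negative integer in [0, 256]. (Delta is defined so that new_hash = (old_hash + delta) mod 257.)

Delta formula: (val(new) - val(old)) * B^(n-1-k) mod M
  val('i') - val('b') = 9 - 2 = 7
  B^(n-1-k) = 7^3 mod 257 = 86
  Delta = 7 * 86 mod 257 = 88

Answer: 88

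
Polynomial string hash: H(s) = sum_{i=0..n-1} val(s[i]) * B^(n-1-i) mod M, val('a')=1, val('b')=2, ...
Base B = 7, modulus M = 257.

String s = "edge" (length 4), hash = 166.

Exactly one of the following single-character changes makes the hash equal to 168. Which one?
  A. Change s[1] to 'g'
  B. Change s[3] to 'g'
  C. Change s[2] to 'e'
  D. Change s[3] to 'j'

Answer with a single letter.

Answer: B

Derivation:
Option A: s[1]='d'->'g', delta=(7-4)*7^2 mod 257 = 147, hash=166+147 mod 257 = 56
Option B: s[3]='e'->'g', delta=(7-5)*7^0 mod 257 = 2, hash=166+2 mod 257 = 168 <-- target
Option C: s[2]='g'->'e', delta=(5-7)*7^1 mod 257 = 243, hash=166+243 mod 257 = 152
Option D: s[3]='e'->'j', delta=(10-5)*7^0 mod 257 = 5, hash=166+5 mod 257 = 171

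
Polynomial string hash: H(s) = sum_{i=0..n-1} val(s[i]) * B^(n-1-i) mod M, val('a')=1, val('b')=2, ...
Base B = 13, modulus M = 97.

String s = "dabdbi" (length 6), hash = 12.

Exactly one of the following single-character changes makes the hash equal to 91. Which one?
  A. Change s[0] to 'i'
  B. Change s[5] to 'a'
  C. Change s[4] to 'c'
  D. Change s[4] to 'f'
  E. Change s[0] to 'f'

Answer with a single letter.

Option A: s[0]='d'->'i', delta=(9-4)*13^5 mod 97 = 79, hash=12+79 mod 97 = 91 <-- target
Option B: s[5]='i'->'a', delta=(1-9)*13^0 mod 97 = 89, hash=12+89 mod 97 = 4
Option C: s[4]='b'->'c', delta=(3-2)*13^1 mod 97 = 13, hash=12+13 mod 97 = 25
Option D: s[4]='b'->'f', delta=(6-2)*13^1 mod 97 = 52, hash=12+52 mod 97 = 64
Option E: s[0]='d'->'f', delta=(6-4)*13^5 mod 97 = 51, hash=12+51 mod 97 = 63

Answer: A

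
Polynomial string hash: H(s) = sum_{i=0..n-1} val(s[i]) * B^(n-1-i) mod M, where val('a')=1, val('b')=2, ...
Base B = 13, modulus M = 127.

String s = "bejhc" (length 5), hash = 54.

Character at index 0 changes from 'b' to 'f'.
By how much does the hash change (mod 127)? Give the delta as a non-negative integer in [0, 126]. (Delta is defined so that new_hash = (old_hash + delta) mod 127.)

Answer: 71

Derivation:
Delta formula: (val(new) - val(old)) * B^(n-1-k) mod M
  val('f') - val('b') = 6 - 2 = 4
  B^(n-1-k) = 13^4 mod 127 = 113
  Delta = 4 * 113 mod 127 = 71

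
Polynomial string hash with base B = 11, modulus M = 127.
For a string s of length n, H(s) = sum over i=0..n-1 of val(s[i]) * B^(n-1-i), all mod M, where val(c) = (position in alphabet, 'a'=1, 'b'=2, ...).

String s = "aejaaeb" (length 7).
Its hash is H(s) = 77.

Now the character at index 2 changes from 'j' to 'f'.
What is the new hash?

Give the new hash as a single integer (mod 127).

Answer: 60

Derivation:
val('j') = 10, val('f') = 6
Position k = 2, exponent = n-1-k = 4
B^4 mod M = 11^4 mod 127 = 36
Delta = (6 - 10) * 36 mod 127 = 110
New hash = (77 + 110) mod 127 = 60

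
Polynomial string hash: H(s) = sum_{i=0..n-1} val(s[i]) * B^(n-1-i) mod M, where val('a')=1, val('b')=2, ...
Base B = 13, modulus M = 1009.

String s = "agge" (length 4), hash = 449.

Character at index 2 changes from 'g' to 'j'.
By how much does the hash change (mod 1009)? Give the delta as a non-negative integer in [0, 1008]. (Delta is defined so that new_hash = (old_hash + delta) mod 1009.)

Answer: 39

Derivation:
Delta formula: (val(new) - val(old)) * B^(n-1-k) mod M
  val('j') - val('g') = 10 - 7 = 3
  B^(n-1-k) = 13^1 mod 1009 = 13
  Delta = 3 * 13 mod 1009 = 39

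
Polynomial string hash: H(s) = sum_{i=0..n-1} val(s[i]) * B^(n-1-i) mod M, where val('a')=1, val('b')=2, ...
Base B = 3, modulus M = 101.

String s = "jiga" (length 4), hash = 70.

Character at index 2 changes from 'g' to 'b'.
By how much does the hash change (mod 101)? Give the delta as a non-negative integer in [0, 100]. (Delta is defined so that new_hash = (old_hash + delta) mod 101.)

Delta formula: (val(new) - val(old)) * B^(n-1-k) mod M
  val('b') - val('g') = 2 - 7 = -5
  B^(n-1-k) = 3^1 mod 101 = 3
  Delta = -5 * 3 mod 101 = 86

Answer: 86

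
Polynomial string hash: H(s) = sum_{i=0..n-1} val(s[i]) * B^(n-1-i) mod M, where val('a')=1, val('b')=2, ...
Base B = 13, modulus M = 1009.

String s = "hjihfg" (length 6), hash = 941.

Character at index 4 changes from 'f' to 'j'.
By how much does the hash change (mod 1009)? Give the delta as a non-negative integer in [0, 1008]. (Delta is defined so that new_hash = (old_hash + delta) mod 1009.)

Answer: 52

Derivation:
Delta formula: (val(new) - val(old)) * B^(n-1-k) mod M
  val('j') - val('f') = 10 - 6 = 4
  B^(n-1-k) = 13^1 mod 1009 = 13
  Delta = 4 * 13 mod 1009 = 52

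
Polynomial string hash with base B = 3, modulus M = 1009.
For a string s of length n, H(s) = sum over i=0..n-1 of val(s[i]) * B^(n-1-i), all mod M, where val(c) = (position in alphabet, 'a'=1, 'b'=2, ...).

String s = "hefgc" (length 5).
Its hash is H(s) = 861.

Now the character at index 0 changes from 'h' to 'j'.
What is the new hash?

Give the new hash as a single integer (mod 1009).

val('h') = 8, val('j') = 10
Position k = 0, exponent = n-1-k = 4
B^4 mod M = 3^4 mod 1009 = 81
Delta = (10 - 8) * 81 mod 1009 = 162
New hash = (861 + 162) mod 1009 = 14

Answer: 14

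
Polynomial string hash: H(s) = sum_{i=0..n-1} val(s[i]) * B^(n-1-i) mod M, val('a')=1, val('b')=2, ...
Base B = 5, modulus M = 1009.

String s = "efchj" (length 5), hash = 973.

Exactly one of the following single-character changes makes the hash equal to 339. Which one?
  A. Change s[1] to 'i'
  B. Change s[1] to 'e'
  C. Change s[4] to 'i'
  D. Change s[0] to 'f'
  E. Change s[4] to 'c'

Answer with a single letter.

Option A: s[1]='f'->'i', delta=(9-6)*5^3 mod 1009 = 375, hash=973+375 mod 1009 = 339 <-- target
Option B: s[1]='f'->'e', delta=(5-6)*5^3 mod 1009 = 884, hash=973+884 mod 1009 = 848
Option C: s[4]='j'->'i', delta=(9-10)*5^0 mod 1009 = 1008, hash=973+1008 mod 1009 = 972
Option D: s[0]='e'->'f', delta=(6-5)*5^4 mod 1009 = 625, hash=973+625 mod 1009 = 589
Option E: s[4]='j'->'c', delta=(3-10)*5^0 mod 1009 = 1002, hash=973+1002 mod 1009 = 966

Answer: A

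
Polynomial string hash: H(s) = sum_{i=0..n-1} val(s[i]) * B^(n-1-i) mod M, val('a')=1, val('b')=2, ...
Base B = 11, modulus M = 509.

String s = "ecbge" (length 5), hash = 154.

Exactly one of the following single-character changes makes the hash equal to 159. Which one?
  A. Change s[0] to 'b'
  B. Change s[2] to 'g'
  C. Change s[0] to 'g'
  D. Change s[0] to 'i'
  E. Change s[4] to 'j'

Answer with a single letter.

Answer: E

Derivation:
Option A: s[0]='e'->'b', delta=(2-5)*11^4 mod 509 = 360, hash=154+360 mod 509 = 5
Option B: s[2]='b'->'g', delta=(7-2)*11^2 mod 509 = 96, hash=154+96 mod 509 = 250
Option C: s[0]='e'->'g', delta=(7-5)*11^4 mod 509 = 269, hash=154+269 mod 509 = 423
Option D: s[0]='e'->'i', delta=(9-5)*11^4 mod 509 = 29, hash=154+29 mod 509 = 183
Option E: s[4]='e'->'j', delta=(10-5)*11^0 mod 509 = 5, hash=154+5 mod 509 = 159 <-- target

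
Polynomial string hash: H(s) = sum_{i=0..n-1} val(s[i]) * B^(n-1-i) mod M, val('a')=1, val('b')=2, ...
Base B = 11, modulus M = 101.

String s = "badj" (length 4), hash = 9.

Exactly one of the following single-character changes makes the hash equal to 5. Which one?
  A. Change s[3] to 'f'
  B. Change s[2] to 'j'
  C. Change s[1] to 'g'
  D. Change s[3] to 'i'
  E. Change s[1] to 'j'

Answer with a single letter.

Option A: s[3]='j'->'f', delta=(6-10)*11^0 mod 101 = 97, hash=9+97 mod 101 = 5 <-- target
Option B: s[2]='d'->'j', delta=(10-4)*11^1 mod 101 = 66, hash=9+66 mod 101 = 75
Option C: s[1]='a'->'g', delta=(7-1)*11^2 mod 101 = 19, hash=9+19 mod 101 = 28
Option D: s[3]='j'->'i', delta=(9-10)*11^0 mod 101 = 100, hash=9+100 mod 101 = 8
Option E: s[1]='a'->'j', delta=(10-1)*11^2 mod 101 = 79, hash=9+79 mod 101 = 88

Answer: A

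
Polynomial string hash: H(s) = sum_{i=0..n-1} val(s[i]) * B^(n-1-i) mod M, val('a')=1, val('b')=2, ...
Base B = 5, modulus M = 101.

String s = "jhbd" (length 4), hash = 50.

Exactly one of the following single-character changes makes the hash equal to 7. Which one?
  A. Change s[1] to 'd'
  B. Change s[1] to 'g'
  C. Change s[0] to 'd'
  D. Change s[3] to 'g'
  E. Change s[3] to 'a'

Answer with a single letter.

Answer: C

Derivation:
Option A: s[1]='h'->'d', delta=(4-8)*5^2 mod 101 = 1, hash=50+1 mod 101 = 51
Option B: s[1]='h'->'g', delta=(7-8)*5^2 mod 101 = 76, hash=50+76 mod 101 = 25
Option C: s[0]='j'->'d', delta=(4-10)*5^3 mod 101 = 58, hash=50+58 mod 101 = 7 <-- target
Option D: s[3]='d'->'g', delta=(7-4)*5^0 mod 101 = 3, hash=50+3 mod 101 = 53
Option E: s[3]='d'->'a', delta=(1-4)*5^0 mod 101 = 98, hash=50+98 mod 101 = 47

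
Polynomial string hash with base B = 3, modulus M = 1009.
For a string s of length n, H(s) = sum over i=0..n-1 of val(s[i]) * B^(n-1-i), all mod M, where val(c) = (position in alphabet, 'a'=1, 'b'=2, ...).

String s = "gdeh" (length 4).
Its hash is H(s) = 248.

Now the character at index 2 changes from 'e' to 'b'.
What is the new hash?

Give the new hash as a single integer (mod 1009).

val('e') = 5, val('b') = 2
Position k = 2, exponent = n-1-k = 1
B^1 mod M = 3^1 mod 1009 = 3
Delta = (2 - 5) * 3 mod 1009 = 1000
New hash = (248 + 1000) mod 1009 = 239

Answer: 239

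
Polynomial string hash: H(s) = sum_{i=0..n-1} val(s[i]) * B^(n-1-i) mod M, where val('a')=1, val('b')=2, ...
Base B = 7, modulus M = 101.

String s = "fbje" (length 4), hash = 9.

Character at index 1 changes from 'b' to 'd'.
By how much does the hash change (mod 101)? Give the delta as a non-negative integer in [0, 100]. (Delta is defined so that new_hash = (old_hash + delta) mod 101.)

Answer: 98

Derivation:
Delta formula: (val(new) - val(old)) * B^(n-1-k) mod M
  val('d') - val('b') = 4 - 2 = 2
  B^(n-1-k) = 7^2 mod 101 = 49
  Delta = 2 * 49 mod 101 = 98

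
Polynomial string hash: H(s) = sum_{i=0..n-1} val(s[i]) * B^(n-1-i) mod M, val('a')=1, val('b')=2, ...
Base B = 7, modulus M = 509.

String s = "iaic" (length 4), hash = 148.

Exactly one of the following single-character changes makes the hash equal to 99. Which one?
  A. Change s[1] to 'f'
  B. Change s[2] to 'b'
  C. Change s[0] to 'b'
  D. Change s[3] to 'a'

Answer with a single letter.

Option A: s[1]='a'->'f', delta=(6-1)*7^2 mod 509 = 245, hash=148+245 mod 509 = 393
Option B: s[2]='i'->'b', delta=(2-9)*7^1 mod 509 = 460, hash=148+460 mod 509 = 99 <-- target
Option C: s[0]='i'->'b', delta=(2-9)*7^3 mod 509 = 144, hash=148+144 mod 509 = 292
Option D: s[3]='c'->'a', delta=(1-3)*7^0 mod 509 = 507, hash=148+507 mod 509 = 146

Answer: B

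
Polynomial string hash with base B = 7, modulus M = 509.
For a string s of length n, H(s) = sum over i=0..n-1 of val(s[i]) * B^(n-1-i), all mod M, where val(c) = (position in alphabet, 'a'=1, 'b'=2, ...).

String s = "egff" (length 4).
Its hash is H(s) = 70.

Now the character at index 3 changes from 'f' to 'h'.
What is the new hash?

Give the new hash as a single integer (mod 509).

Answer: 72

Derivation:
val('f') = 6, val('h') = 8
Position k = 3, exponent = n-1-k = 0
B^0 mod M = 7^0 mod 509 = 1
Delta = (8 - 6) * 1 mod 509 = 2
New hash = (70 + 2) mod 509 = 72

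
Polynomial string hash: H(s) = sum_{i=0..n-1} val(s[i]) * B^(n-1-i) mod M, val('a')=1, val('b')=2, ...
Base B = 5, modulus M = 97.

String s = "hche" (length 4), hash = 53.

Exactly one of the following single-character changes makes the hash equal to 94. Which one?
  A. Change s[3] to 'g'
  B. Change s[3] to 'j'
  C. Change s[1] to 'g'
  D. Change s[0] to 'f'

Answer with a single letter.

Answer: D

Derivation:
Option A: s[3]='e'->'g', delta=(7-5)*5^0 mod 97 = 2, hash=53+2 mod 97 = 55
Option B: s[3]='e'->'j', delta=(10-5)*5^0 mod 97 = 5, hash=53+5 mod 97 = 58
Option C: s[1]='c'->'g', delta=(7-3)*5^2 mod 97 = 3, hash=53+3 mod 97 = 56
Option D: s[0]='h'->'f', delta=(6-8)*5^3 mod 97 = 41, hash=53+41 mod 97 = 94 <-- target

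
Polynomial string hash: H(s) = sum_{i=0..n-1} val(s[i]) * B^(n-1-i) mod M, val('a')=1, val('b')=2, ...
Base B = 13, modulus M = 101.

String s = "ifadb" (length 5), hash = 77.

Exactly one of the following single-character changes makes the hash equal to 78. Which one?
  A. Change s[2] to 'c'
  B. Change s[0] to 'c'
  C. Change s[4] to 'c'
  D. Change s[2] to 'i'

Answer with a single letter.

Option A: s[2]='a'->'c', delta=(3-1)*13^2 mod 101 = 35, hash=77+35 mod 101 = 11
Option B: s[0]='i'->'c', delta=(3-9)*13^4 mod 101 = 31, hash=77+31 mod 101 = 7
Option C: s[4]='b'->'c', delta=(3-2)*13^0 mod 101 = 1, hash=77+1 mod 101 = 78 <-- target
Option D: s[2]='a'->'i', delta=(9-1)*13^2 mod 101 = 39, hash=77+39 mod 101 = 15

Answer: C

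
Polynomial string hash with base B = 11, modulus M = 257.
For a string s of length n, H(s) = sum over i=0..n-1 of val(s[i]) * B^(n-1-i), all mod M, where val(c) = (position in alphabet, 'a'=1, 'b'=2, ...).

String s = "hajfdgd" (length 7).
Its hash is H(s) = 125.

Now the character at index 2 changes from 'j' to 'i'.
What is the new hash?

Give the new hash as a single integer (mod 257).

Answer: 133

Derivation:
val('j') = 10, val('i') = 9
Position k = 2, exponent = n-1-k = 4
B^4 mod M = 11^4 mod 257 = 249
Delta = (9 - 10) * 249 mod 257 = 8
New hash = (125 + 8) mod 257 = 133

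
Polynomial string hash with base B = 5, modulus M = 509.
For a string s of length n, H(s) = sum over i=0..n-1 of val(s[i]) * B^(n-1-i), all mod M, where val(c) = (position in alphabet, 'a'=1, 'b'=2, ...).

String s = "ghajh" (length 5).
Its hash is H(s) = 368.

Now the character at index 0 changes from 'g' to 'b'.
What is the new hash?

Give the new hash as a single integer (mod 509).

Answer: 297

Derivation:
val('g') = 7, val('b') = 2
Position k = 0, exponent = n-1-k = 4
B^4 mod M = 5^4 mod 509 = 116
Delta = (2 - 7) * 116 mod 509 = 438
New hash = (368 + 438) mod 509 = 297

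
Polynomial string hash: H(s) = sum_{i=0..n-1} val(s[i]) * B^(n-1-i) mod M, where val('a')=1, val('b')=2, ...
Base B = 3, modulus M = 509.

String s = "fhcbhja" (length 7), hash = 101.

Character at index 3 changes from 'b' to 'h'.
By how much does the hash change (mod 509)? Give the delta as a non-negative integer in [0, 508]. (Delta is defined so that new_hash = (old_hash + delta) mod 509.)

Delta formula: (val(new) - val(old)) * B^(n-1-k) mod M
  val('h') - val('b') = 8 - 2 = 6
  B^(n-1-k) = 3^3 mod 509 = 27
  Delta = 6 * 27 mod 509 = 162

Answer: 162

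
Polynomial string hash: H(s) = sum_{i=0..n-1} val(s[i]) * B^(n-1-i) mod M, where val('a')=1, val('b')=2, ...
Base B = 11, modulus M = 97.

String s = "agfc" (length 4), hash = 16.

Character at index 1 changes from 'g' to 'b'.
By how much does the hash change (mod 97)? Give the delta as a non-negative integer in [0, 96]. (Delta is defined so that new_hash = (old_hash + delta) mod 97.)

Answer: 74

Derivation:
Delta formula: (val(new) - val(old)) * B^(n-1-k) mod M
  val('b') - val('g') = 2 - 7 = -5
  B^(n-1-k) = 11^2 mod 97 = 24
  Delta = -5 * 24 mod 97 = 74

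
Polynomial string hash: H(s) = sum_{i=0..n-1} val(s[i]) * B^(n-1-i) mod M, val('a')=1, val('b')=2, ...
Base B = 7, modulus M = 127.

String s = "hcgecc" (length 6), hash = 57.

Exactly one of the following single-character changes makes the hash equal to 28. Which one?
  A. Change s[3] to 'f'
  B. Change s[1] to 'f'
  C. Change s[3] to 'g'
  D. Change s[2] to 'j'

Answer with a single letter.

Option A: s[3]='e'->'f', delta=(6-5)*7^2 mod 127 = 49, hash=57+49 mod 127 = 106
Option B: s[1]='c'->'f', delta=(6-3)*7^4 mod 127 = 91, hash=57+91 mod 127 = 21
Option C: s[3]='e'->'g', delta=(7-5)*7^2 mod 127 = 98, hash=57+98 mod 127 = 28 <-- target
Option D: s[2]='g'->'j', delta=(10-7)*7^3 mod 127 = 13, hash=57+13 mod 127 = 70

Answer: C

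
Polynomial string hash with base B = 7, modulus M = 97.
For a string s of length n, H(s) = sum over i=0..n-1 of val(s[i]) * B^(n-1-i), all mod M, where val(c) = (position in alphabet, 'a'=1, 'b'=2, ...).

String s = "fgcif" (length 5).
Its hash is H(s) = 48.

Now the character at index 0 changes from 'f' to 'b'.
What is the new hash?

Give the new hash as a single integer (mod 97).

val('f') = 6, val('b') = 2
Position k = 0, exponent = n-1-k = 4
B^4 mod M = 7^4 mod 97 = 73
Delta = (2 - 6) * 73 mod 97 = 96
New hash = (48 + 96) mod 97 = 47

Answer: 47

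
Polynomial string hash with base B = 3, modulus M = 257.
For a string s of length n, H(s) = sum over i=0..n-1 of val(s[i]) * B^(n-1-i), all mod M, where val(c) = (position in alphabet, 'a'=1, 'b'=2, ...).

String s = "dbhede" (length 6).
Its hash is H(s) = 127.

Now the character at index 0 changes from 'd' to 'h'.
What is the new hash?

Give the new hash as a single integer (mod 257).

val('d') = 4, val('h') = 8
Position k = 0, exponent = n-1-k = 5
B^5 mod M = 3^5 mod 257 = 243
Delta = (8 - 4) * 243 mod 257 = 201
New hash = (127 + 201) mod 257 = 71

Answer: 71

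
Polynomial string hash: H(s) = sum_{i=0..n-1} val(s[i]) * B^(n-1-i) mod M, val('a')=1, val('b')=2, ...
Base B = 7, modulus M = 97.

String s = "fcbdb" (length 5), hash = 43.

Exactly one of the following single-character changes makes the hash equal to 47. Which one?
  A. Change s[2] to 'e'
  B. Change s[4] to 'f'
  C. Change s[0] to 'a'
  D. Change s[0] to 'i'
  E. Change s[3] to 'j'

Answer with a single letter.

Answer: B

Derivation:
Option A: s[2]='b'->'e', delta=(5-2)*7^2 mod 97 = 50, hash=43+50 mod 97 = 93
Option B: s[4]='b'->'f', delta=(6-2)*7^0 mod 97 = 4, hash=43+4 mod 97 = 47 <-- target
Option C: s[0]='f'->'a', delta=(1-6)*7^4 mod 97 = 23, hash=43+23 mod 97 = 66
Option D: s[0]='f'->'i', delta=(9-6)*7^4 mod 97 = 25, hash=43+25 mod 97 = 68
Option E: s[3]='d'->'j', delta=(10-4)*7^1 mod 97 = 42, hash=43+42 mod 97 = 85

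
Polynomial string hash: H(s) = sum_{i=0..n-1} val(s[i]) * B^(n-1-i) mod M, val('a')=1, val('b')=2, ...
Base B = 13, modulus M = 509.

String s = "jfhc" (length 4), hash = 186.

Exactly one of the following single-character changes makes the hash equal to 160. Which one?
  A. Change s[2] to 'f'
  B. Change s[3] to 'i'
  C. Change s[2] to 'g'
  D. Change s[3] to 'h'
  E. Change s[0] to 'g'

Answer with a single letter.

Answer: A

Derivation:
Option A: s[2]='h'->'f', delta=(6-8)*13^1 mod 509 = 483, hash=186+483 mod 509 = 160 <-- target
Option B: s[3]='c'->'i', delta=(9-3)*13^0 mod 509 = 6, hash=186+6 mod 509 = 192
Option C: s[2]='h'->'g', delta=(7-8)*13^1 mod 509 = 496, hash=186+496 mod 509 = 173
Option D: s[3]='c'->'h', delta=(8-3)*13^0 mod 509 = 5, hash=186+5 mod 509 = 191
Option E: s[0]='j'->'g', delta=(7-10)*13^3 mod 509 = 26, hash=186+26 mod 509 = 212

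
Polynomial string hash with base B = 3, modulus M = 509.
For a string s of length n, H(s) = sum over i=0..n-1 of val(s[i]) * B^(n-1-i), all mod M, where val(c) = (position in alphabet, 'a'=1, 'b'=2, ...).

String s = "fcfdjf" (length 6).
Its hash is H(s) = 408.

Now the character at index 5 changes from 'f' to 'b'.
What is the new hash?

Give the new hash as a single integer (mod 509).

Answer: 404

Derivation:
val('f') = 6, val('b') = 2
Position k = 5, exponent = n-1-k = 0
B^0 mod M = 3^0 mod 509 = 1
Delta = (2 - 6) * 1 mod 509 = 505
New hash = (408 + 505) mod 509 = 404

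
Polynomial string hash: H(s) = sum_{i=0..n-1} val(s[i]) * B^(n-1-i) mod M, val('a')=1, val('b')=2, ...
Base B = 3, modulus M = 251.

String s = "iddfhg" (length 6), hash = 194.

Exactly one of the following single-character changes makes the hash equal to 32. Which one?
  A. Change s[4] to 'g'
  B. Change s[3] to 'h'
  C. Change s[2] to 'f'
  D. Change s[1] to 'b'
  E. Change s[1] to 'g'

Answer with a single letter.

Answer: D

Derivation:
Option A: s[4]='h'->'g', delta=(7-8)*3^1 mod 251 = 248, hash=194+248 mod 251 = 191
Option B: s[3]='f'->'h', delta=(8-6)*3^2 mod 251 = 18, hash=194+18 mod 251 = 212
Option C: s[2]='d'->'f', delta=(6-4)*3^3 mod 251 = 54, hash=194+54 mod 251 = 248
Option D: s[1]='d'->'b', delta=(2-4)*3^4 mod 251 = 89, hash=194+89 mod 251 = 32 <-- target
Option E: s[1]='d'->'g', delta=(7-4)*3^4 mod 251 = 243, hash=194+243 mod 251 = 186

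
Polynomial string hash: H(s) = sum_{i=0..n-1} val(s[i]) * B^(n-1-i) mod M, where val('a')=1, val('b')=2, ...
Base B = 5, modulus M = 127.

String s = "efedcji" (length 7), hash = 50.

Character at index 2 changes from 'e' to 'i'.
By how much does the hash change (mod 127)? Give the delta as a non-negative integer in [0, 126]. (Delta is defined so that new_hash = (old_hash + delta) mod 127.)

Answer: 87

Derivation:
Delta formula: (val(new) - val(old)) * B^(n-1-k) mod M
  val('i') - val('e') = 9 - 5 = 4
  B^(n-1-k) = 5^4 mod 127 = 117
  Delta = 4 * 117 mod 127 = 87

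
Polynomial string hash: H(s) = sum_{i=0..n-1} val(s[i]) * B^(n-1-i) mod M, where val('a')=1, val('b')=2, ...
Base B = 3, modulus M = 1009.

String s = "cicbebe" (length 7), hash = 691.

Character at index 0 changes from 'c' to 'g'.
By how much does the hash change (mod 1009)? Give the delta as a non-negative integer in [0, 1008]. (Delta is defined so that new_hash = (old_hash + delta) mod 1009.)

Answer: 898

Derivation:
Delta formula: (val(new) - val(old)) * B^(n-1-k) mod M
  val('g') - val('c') = 7 - 3 = 4
  B^(n-1-k) = 3^6 mod 1009 = 729
  Delta = 4 * 729 mod 1009 = 898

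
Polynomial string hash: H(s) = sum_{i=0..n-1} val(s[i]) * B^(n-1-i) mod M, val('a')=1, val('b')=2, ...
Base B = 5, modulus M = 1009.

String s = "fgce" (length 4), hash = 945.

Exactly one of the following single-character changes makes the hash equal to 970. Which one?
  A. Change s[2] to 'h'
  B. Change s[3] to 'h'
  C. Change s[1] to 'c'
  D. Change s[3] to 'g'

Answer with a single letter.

Option A: s[2]='c'->'h', delta=(8-3)*5^1 mod 1009 = 25, hash=945+25 mod 1009 = 970 <-- target
Option B: s[3]='e'->'h', delta=(8-5)*5^0 mod 1009 = 3, hash=945+3 mod 1009 = 948
Option C: s[1]='g'->'c', delta=(3-7)*5^2 mod 1009 = 909, hash=945+909 mod 1009 = 845
Option D: s[3]='e'->'g', delta=(7-5)*5^0 mod 1009 = 2, hash=945+2 mod 1009 = 947

Answer: A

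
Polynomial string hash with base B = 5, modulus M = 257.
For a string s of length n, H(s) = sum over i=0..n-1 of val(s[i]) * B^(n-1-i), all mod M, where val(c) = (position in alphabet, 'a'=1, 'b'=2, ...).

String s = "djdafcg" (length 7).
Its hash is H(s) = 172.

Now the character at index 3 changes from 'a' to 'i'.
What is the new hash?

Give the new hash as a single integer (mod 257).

val('a') = 1, val('i') = 9
Position k = 3, exponent = n-1-k = 3
B^3 mod M = 5^3 mod 257 = 125
Delta = (9 - 1) * 125 mod 257 = 229
New hash = (172 + 229) mod 257 = 144

Answer: 144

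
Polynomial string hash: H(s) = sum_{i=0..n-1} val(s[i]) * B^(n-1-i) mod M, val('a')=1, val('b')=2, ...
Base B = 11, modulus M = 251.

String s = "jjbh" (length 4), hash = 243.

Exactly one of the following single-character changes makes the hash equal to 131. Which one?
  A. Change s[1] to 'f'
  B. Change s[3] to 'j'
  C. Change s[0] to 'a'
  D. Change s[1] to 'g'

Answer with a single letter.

Option A: s[1]='j'->'f', delta=(6-10)*11^2 mod 251 = 18, hash=243+18 mod 251 = 10
Option B: s[3]='h'->'j', delta=(10-8)*11^0 mod 251 = 2, hash=243+2 mod 251 = 245
Option C: s[0]='j'->'a', delta=(1-10)*11^3 mod 251 = 69, hash=243+69 mod 251 = 61
Option D: s[1]='j'->'g', delta=(7-10)*11^2 mod 251 = 139, hash=243+139 mod 251 = 131 <-- target

Answer: D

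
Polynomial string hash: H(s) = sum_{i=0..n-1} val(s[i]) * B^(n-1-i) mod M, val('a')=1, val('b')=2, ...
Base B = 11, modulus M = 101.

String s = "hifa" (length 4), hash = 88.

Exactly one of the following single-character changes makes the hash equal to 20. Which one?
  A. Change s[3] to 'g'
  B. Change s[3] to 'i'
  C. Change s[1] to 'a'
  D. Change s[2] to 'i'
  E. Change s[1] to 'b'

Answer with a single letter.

Option A: s[3]='a'->'g', delta=(7-1)*11^0 mod 101 = 6, hash=88+6 mod 101 = 94
Option B: s[3]='a'->'i', delta=(9-1)*11^0 mod 101 = 8, hash=88+8 mod 101 = 96
Option C: s[1]='i'->'a', delta=(1-9)*11^2 mod 101 = 42, hash=88+42 mod 101 = 29
Option D: s[2]='f'->'i', delta=(9-6)*11^1 mod 101 = 33, hash=88+33 mod 101 = 20 <-- target
Option E: s[1]='i'->'b', delta=(2-9)*11^2 mod 101 = 62, hash=88+62 mod 101 = 49

Answer: D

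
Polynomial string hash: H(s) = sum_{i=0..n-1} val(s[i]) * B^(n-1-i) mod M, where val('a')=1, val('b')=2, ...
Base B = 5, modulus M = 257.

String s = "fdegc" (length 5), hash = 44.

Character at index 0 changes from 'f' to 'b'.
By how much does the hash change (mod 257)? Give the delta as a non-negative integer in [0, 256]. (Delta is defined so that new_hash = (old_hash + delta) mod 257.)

Delta formula: (val(new) - val(old)) * B^(n-1-k) mod M
  val('b') - val('f') = 2 - 6 = -4
  B^(n-1-k) = 5^4 mod 257 = 111
  Delta = -4 * 111 mod 257 = 70

Answer: 70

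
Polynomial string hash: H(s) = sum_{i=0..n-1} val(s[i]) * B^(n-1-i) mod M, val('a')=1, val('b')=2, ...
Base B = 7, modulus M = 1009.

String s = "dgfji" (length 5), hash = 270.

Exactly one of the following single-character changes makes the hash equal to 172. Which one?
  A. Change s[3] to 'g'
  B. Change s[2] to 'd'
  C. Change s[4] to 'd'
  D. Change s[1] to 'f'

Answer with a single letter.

Option A: s[3]='j'->'g', delta=(7-10)*7^1 mod 1009 = 988, hash=270+988 mod 1009 = 249
Option B: s[2]='f'->'d', delta=(4-6)*7^2 mod 1009 = 911, hash=270+911 mod 1009 = 172 <-- target
Option C: s[4]='i'->'d', delta=(4-9)*7^0 mod 1009 = 1004, hash=270+1004 mod 1009 = 265
Option D: s[1]='g'->'f', delta=(6-7)*7^3 mod 1009 = 666, hash=270+666 mod 1009 = 936

Answer: B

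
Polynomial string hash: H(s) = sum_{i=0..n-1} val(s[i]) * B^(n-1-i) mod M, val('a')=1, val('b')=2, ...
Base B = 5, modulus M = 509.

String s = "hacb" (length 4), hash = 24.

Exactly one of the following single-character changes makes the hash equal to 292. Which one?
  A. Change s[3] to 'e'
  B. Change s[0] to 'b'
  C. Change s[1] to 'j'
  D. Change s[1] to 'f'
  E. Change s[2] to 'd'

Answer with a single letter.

Answer: B

Derivation:
Option A: s[3]='b'->'e', delta=(5-2)*5^0 mod 509 = 3, hash=24+3 mod 509 = 27
Option B: s[0]='h'->'b', delta=(2-8)*5^3 mod 509 = 268, hash=24+268 mod 509 = 292 <-- target
Option C: s[1]='a'->'j', delta=(10-1)*5^2 mod 509 = 225, hash=24+225 mod 509 = 249
Option D: s[1]='a'->'f', delta=(6-1)*5^2 mod 509 = 125, hash=24+125 mod 509 = 149
Option E: s[2]='c'->'d', delta=(4-3)*5^1 mod 509 = 5, hash=24+5 mod 509 = 29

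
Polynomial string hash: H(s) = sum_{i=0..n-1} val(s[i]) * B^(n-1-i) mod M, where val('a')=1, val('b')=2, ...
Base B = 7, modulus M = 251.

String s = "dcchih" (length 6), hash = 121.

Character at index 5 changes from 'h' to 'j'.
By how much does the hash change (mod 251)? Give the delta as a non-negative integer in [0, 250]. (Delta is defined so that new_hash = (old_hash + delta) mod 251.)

Delta formula: (val(new) - val(old)) * B^(n-1-k) mod M
  val('j') - val('h') = 10 - 8 = 2
  B^(n-1-k) = 7^0 mod 251 = 1
  Delta = 2 * 1 mod 251 = 2

Answer: 2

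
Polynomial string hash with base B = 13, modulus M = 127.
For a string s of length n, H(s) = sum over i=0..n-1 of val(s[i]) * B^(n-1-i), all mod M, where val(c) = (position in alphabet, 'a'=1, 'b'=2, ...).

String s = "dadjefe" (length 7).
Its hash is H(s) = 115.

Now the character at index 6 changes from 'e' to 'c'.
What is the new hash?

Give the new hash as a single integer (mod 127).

Answer: 113

Derivation:
val('e') = 5, val('c') = 3
Position k = 6, exponent = n-1-k = 0
B^0 mod M = 13^0 mod 127 = 1
Delta = (3 - 5) * 1 mod 127 = 125
New hash = (115 + 125) mod 127 = 113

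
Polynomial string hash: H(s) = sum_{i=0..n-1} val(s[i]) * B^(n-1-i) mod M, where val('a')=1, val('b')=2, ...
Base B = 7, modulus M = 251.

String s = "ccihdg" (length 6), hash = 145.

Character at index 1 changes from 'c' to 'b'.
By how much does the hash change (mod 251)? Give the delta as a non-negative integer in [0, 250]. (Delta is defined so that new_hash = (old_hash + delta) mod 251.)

Delta formula: (val(new) - val(old)) * B^(n-1-k) mod M
  val('b') - val('c') = 2 - 3 = -1
  B^(n-1-k) = 7^4 mod 251 = 142
  Delta = -1 * 142 mod 251 = 109

Answer: 109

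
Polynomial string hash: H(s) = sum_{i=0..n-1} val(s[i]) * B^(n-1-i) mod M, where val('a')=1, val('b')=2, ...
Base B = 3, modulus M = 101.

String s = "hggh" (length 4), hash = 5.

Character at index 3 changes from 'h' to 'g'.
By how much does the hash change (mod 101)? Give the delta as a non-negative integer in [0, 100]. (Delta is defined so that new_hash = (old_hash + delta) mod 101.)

Answer: 100

Derivation:
Delta formula: (val(new) - val(old)) * B^(n-1-k) mod M
  val('g') - val('h') = 7 - 8 = -1
  B^(n-1-k) = 3^0 mod 101 = 1
  Delta = -1 * 1 mod 101 = 100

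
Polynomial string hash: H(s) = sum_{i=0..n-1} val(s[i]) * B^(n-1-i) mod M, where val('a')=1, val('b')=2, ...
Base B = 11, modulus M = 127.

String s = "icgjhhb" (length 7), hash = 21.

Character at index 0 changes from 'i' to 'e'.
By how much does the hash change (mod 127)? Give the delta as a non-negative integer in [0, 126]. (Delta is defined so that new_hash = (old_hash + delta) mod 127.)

Answer: 102

Derivation:
Delta formula: (val(new) - val(old)) * B^(n-1-k) mod M
  val('e') - val('i') = 5 - 9 = -4
  B^(n-1-k) = 11^6 mod 127 = 38
  Delta = -4 * 38 mod 127 = 102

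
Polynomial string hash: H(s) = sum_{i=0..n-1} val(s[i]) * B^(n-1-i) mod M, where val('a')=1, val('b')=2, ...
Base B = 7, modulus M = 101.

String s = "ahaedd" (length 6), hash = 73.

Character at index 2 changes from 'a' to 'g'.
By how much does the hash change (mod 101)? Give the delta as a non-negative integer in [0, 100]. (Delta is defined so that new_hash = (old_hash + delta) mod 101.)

Answer: 38

Derivation:
Delta formula: (val(new) - val(old)) * B^(n-1-k) mod M
  val('g') - val('a') = 7 - 1 = 6
  B^(n-1-k) = 7^3 mod 101 = 40
  Delta = 6 * 40 mod 101 = 38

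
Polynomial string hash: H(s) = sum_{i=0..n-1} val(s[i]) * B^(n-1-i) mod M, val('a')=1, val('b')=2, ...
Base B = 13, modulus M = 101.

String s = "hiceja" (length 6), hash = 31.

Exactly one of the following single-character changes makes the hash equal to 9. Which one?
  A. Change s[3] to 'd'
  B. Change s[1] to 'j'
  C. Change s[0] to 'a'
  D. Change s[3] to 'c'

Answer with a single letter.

Answer: B

Derivation:
Option A: s[3]='e'->'d', delta=(4-5)*13^2 mod 101 = 33, hash=31+33 mod 101 = 64
Option B: s[1]='i'->'j', delta=(10-9)*13^4 mod 101 = 79, hash=31+79 mod 101 = 9 <-- target
Option C: s[0]='h'->'a', delta=(1-8)*13^5 mod 101 = 83, hash=31+83 mod 101 = 13
Option D: s[3]='e'->'c', delta=(3-5)*13^2 mod 101 = 66, hash=31+66 mod 101 = 97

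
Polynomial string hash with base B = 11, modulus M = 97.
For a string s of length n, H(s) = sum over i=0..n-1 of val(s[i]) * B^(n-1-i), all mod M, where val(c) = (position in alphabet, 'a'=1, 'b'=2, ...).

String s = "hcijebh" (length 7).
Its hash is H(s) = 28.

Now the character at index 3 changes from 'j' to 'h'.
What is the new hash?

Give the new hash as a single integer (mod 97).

Answer: 82

Derivation:
val('j') = 10, val('h') = 8
Position k = 3, exponent = n-1-k = 3
B^3 mod M = 11^3 mod 97 = 70
Delta = (8 - 10) * 70 mod 97 = 54
New hash = (28 + 54) mod 97 = 82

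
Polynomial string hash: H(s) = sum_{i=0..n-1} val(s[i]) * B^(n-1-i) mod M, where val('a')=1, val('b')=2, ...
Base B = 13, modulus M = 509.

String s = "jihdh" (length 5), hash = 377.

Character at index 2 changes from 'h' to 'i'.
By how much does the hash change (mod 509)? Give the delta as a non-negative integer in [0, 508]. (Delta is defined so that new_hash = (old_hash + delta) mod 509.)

Delta formula: (val(new) - val(old)) * B^(n-1-k) mod M
  val('i') - val('h') = 9 - 8 = 1
  B^(n-1-k) = 13^2 mod 509 = 169
  Delta = 1 * 169 mod 509 = 169

Answer: 169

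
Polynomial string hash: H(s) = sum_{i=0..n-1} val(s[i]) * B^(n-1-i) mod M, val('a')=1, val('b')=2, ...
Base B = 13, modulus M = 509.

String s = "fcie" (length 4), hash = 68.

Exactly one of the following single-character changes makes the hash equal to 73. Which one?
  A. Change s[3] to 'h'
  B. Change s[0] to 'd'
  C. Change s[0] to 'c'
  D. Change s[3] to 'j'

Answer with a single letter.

Answer: D

Derivation:
Option A: s[3]='e'->'h', delta=(8-5)*13^0 mod 509 = 3, hash=68+3 mod 509 = 71
Option B: s[0]='f'->'d', delta=(4-6)*13^3 mod 509 = 187, hash=68+187 mod 509 = 255
Option C: s[0]='f'->'c', delta=(3-6)*13^3 mod 509 = 26, hash=68+26 mod 509 = 94
Option D: s[3]='e'->'j', delta=(10-5)*13^0 mod 509 = 5, hash=68+5 mod 509 = 73 <-- target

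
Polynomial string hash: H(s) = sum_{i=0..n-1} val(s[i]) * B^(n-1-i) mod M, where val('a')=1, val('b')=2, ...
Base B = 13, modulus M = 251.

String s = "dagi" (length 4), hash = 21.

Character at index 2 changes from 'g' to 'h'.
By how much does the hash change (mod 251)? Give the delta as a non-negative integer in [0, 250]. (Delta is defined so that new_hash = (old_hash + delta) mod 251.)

Delta formula: (val(new) - val(old)) * B^(n-1-k) mod M
  val('h') - val('g') = 8 - 7 = 1
  B^(n-1-k) = 13^1 mod 251 = 13
  Delta = 1 * 13 mod 251 = 13

Answer: 13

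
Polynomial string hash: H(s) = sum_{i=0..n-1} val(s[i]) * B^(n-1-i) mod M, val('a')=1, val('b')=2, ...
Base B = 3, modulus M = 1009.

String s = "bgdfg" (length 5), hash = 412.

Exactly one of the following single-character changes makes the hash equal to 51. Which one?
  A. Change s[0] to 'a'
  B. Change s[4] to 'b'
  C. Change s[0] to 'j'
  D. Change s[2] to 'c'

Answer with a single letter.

Answer: C

Derivation:
Option A: s[0]='b'->'a', delta=(1-2)*3^4 mod 1009 = 928, hash=412+928 mod 1009 = 331
Option B: s[4]='g'->'b', delta=(2-7)*3^0 mod 1009 = 1004, hash=412+1004 mod 1009 = 407
Option C: s[0]='b'->'j', delta=(10-2)*3^4 mod 1009 = 648, hash=412+648 mod 1009 = 51 <-- target
Option D: s[2]='d'->'c', delta=(3-4)*3^2 mod 1009 = 1000, hash=412+1000 mod 1009 = 403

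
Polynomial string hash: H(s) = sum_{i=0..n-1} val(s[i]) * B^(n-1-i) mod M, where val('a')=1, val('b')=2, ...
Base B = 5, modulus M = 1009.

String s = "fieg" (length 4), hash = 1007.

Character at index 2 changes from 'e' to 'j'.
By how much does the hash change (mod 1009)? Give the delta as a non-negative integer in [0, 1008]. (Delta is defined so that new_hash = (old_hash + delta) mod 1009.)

Delta formula: (val(new) - val(old)) * B^(n-1-k) mod M
  val('j') - val('e') = 10 - 5 = 5
  B^(n-1-k) = 5^1 mod 1009 = 5
  Delta = 5 * 5 mod 1009 = 25

Answer: 25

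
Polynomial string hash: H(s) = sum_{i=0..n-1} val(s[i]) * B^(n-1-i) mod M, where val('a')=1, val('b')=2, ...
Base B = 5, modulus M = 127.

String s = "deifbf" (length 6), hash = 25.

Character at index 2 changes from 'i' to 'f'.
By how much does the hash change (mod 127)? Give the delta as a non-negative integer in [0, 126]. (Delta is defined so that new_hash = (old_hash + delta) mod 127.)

Answer: 6

Derivation:
Delta formula: (val(new) - val(old)) * B^(n-1-k) mod M
  val('f') - val('i') = 6 - 9 = -3
  B^(n-1-k) = 5^3 mod 127 = 125
  Delta = -3 * 125 mod 127 = 6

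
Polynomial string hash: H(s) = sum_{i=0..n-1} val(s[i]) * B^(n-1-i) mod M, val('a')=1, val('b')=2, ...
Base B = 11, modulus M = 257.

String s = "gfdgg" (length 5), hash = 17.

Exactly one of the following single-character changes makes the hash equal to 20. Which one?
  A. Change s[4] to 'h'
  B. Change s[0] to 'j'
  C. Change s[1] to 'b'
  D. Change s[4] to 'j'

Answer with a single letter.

Answer: D

Derivation:
Option A: s[4]='g'->'h', delta=(8-7)*11^0 mod 257 = 1, hash=17+1 mod 257 = 18
Option B: s[0]='g'->'j', delta=(10-7)*11^4 mod 257 = 233, hash=17+233 mod 257 = 250
Option C: s[1]='f'->'b', delta=(2-6)*11^3 mod 257 = 73, hash=17+73 mod 257 = 90
Option D: s[4]='g'->'j', delta=(10-7)*11^0 mod 257 = 3, hash=17+3 mod 257 = 20 <-- target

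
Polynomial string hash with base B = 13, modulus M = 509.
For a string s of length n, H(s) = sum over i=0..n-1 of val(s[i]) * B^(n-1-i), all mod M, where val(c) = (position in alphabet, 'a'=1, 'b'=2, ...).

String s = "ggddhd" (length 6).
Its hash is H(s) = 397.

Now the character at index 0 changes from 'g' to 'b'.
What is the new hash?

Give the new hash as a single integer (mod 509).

Answer: 255

Derivation:
val('g') = 7, val('b') = 2
Position k = 0, exponent = n-1-k = 5
B^5 mod M = 13^5 mod 509 = 232
Delta = (2 - 7) * 232 mod 509 = 367
New hash = (397 + 367) mod 509 = 255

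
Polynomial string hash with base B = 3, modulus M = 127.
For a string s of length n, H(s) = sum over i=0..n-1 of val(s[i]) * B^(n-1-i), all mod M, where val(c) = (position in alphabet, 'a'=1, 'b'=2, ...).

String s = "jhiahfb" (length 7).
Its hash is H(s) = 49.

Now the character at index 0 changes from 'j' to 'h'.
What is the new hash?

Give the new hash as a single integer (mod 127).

Answer: 115

Derivation:
val('j') = 10, val('h') = 8
Position k = 0, exponent = n-1-k = 6
B^6 mod M = 3^6 mod 127 = 94
Delta = (8 - 10) * 94 mod 127 = 66
New hash = (49 + 66) mod 127 = 115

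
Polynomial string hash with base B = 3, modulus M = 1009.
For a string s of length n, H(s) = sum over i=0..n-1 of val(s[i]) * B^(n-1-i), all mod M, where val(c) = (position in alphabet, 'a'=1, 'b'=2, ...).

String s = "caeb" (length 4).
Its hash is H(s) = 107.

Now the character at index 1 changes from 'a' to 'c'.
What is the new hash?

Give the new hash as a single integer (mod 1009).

val('a') = 1, val('c') = 3
Position k = 1, exponent = n-1-k = 2
B^2 mod M = 3^2 mod 1009 = 9
Delta = (3 - 1) * 9 mod 1009 = 18
New hash = (107 + 18) mod 1009 = 125

Answer: 125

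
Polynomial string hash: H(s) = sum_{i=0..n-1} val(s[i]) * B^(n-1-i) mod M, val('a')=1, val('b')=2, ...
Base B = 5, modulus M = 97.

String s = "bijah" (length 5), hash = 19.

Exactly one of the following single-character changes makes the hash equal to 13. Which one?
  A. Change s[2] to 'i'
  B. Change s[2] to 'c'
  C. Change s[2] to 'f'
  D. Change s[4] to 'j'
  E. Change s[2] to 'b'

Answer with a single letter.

Option A: s[2]='j'->'i', delta=(9-10)*5^2 mod 97 = 72, hash=19+72 mod 97 = 91
Option B: s[2]='j'->'c', delta=(3-10)*5^2 mod 97 = 19, hash=19+19 mod 97 = 38
Option C: s[2]='j'->'f', delta=(6-10)*5^2 mod 97 = 94, hash=19+94 mod 97 = 16
Option D: s[4]='h'->'j', delta=(10-8)*5^0 mod 97 = 2, hash=19+2 mod 97 = 21
Option E: s[2]='j'->'b', delta=(2-10)*5^2 mod 97 = 91, hash=19+91 mod 97 = 13 <-- target

Answer: E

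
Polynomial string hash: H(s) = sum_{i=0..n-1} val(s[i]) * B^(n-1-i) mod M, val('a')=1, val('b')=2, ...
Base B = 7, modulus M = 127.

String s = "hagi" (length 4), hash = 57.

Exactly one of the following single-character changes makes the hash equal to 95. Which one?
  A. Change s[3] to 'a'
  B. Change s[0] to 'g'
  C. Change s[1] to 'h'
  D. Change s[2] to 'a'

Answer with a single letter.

Option A: s[3]='i'->'a', delta=(1-9)*7^0 mod 127 = 119, hash=57+119 mod 127 = 49
Option B: s[0]='h'->'g', delta=(7-8)*7^3 mod 127 = 38, hash=57+38 mod 127 = 95 <-- target
Option C: s[1]='a'->'h', delta=(8-1)*7^2 mod 127 = 89, hash=57+89 mod 127 = 19
Option D: s[2]='g'->'a', delta=(1-7)*7^1 mod 127 = 85, hash=57+85 mod 127 = 15

Answer: B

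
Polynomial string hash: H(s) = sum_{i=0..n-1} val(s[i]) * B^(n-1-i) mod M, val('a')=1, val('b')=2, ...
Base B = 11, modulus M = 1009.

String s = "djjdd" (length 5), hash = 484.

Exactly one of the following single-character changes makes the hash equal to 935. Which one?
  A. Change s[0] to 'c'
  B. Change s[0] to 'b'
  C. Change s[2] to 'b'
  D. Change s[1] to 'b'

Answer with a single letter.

Answer: D

Derivation:
Option A: s[0]='d'->'c', delta=(3-4)*11^4 mod 1009 = 494, hash=484+494 mod 1009 = 978
Option B: s[0]='d'->'b', delta=(2-4)*11^4 mod 1009 = 988, hash=484+988 mod 1009 = 463
Option C: s[2]='j'->'b', delta=(2-10)*11^2 mod 1009 = 41, hash=484+41 mod 1009 = 525
Option D: s[1]='j'->'b', delta=(2-10)*11^3 mod 1009 = 451, hash=484+451 mod 1009 = 935 <-- target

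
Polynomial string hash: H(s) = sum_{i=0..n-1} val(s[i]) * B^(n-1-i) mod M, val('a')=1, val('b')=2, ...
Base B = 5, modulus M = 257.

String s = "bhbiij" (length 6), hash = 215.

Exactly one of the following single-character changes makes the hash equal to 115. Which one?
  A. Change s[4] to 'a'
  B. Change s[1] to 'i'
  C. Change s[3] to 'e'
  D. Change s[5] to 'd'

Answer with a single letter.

Answer: C

Derivation:
Option A: s[4]='i'->'a', delta=(1-9)*5^1 mod 257 = 217, hash=215+217 mod 257 = 175
Option B: s[1]='h'->'i', delta=(9-8)*5^4 mod 257 = 111, hash=215+111 mod 257 = 69
Option C: s[3]='i'->'e', delta=(5-9)*5^2 mod 257 = 157, hash=215+157 mod 257 = 115 <-- target
Option D: s[5]='j'->'d', delta=(4-10)*5^0 mod 257 = 251, hash=215+251 mod 257 = 209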